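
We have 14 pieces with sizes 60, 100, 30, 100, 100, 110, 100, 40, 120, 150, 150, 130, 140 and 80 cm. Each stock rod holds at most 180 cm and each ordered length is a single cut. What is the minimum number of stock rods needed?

10

Total = 150 + 150 + 140 + 130 + 120 + 110 + 100 + 100 + 100 + 100 + 80 + 60 + 40 + 30 = 1410 cm.
Lower bound: ⌈1410/180⌉ = 8 stock rods.
Also, 10 pieces each exceed 90 cm, and no two of those can share a stock rod, so at least 10 stock rods are needed.
A packing using 10 stock rods:
  stock rod 1: 150 + 30 = 180
  stock rod 2: 150 = 150
  stock rod 3: 140 + 40 = 180
  stock rod 4: 130 = 130
  stock rod 5: 120 + 60 = 180
  stock rod 6: 110 = 110
  stock rod 7: 100 + 80 = 180
  stock rod 8: 100 = 100
  stock rod 9: 100 = 100
  stock rod 10: 100 = 100
This matches the lower bound, so 10 is optimal.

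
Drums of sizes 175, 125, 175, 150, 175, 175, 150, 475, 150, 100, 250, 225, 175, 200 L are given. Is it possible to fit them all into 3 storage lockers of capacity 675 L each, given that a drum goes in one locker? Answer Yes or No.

Total = 2700 L; ⌈2700/675⌉ = 4.
At least 4 storage lockers are required, but only 3 are allowed.

No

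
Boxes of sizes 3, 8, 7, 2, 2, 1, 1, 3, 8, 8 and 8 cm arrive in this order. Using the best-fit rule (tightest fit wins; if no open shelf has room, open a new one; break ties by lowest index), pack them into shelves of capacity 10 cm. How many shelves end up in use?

  3 → shelf 1 (new)  [load 3/10]
  8 → shelf 2 (new)  [load 8/10]
  7 → shelf 1  [load 10/10]
  2 → shelf 2  [load 10/10]
  2 → shelf 3 (new)  [load 2/10]
  1 → shelf 3  [load 3/10]
  1 → shelf 3  [load 4/10]
  3 → shelf 3  [load 7/10]
  8 → shelf 4 (new)  [load 8/10]
  8 → shelf 5 (new)  [load 8/10]
  8 → shelf 6 (new)  [load 8/10]
6 shelves opened.

6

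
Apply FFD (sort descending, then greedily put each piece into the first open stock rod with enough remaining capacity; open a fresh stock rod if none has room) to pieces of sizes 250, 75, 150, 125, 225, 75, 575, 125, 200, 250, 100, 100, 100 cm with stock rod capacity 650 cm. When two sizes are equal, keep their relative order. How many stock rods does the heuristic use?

4

Sorted descending: 575, 250, 250, 225, 200, 150, 125, 125, 100, 100, 100, 75, 75.
  575 → stock rod 1 (new)  [load 575/650]
  250 → stock rod 2 (new)  [load 250/650]
  250 → stock rod 2  [load 500/650]
  225 → stock rod 3 (new)  [load 225/650]
  200 → stock rod 3  [load 425/650]
  150 → stock rod 2  [load 650/650]
  125 → stock rod 3  [load 550/650]
  125 → stock rod 4 (new)  [load 125/650]
  100 → stock rod 3  [load 650/650]
  100 → stock rod 4  [load 225/650]
  100 → stock rod 4  [load 325/650]
  75 → stock rod 1  [load 650/650]
  75 → stock rod 4  [load 400/650]
4 stock rods opened.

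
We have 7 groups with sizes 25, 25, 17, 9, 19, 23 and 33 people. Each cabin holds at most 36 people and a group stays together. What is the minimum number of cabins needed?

Total = 33 + 25 + 25 + 23 + 19 + 17 + 9 = 151 people.
Lower bound: ⌈151/36⌉ = 5 cabins.
A packing using 5 cabins:
  cabin 1: 33 = 33
  cabin 2: 25 + 9 = 34
  cabin 3: 25 = 25
  cabin 4: 23 = 23
  cabin 5: 19 + 17 = 36
This matches the lower bound, so 5 is optimal.

5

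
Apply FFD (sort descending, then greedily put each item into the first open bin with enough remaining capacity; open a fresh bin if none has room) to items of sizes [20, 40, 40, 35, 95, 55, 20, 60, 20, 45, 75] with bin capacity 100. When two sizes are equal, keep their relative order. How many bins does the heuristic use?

Sorted descending: 95, 75, 60, 55, 45, 40, 40, 35, 20, 20, 20.
  95 → bin 1 (new)  [load 95/100]
  75 → bin 2 (new)  [load 75/100]
  60 → bin 3 (new)  [load 60/100]
  55 → bin 4 (new)  [load 55/100]
  45 → bin 4  [load 100/100]
  40 → bin 3  [load 100/100]
  40 → bin 5 (new)  [load 40/100]
  35 → bin 5  [load 75/100]
  20 → bin 2  [load 95/100]
  20 → bin 5  [load 95/100]
  20 → bin 6 (new)  [load 20/100]
6 bins opened.

6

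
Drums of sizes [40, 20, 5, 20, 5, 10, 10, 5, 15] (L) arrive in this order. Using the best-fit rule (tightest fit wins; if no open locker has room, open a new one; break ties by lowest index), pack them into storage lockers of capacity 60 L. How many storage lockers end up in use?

3

  40 → locker 1 (new)  [load 40/60]
  20 → locker 1  [load 60/60]
  5 → locker 2 (new)  [load 5/60]
  20 → locker 2  [load 25/60]
  5 → locker 2  [load 30/60]
  10 → locker 2  [load 40/60]
  10 → locker 2  [load 50/60]
  5 → locker 2  [load 55/60]
  15 → locker 3 (new)  [load 15/60]
3 storage lockers opened.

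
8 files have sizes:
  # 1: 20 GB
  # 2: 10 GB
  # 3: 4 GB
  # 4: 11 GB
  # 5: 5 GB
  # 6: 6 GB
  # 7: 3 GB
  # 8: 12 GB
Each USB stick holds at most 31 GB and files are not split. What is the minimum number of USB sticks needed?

3

Total = 20 + 12 + 11 + 10 + 6 + 5 + 4 + 3 = 71 GB.
Lower bound: ⌈71/31⌉ = 3 USB sticks.
A packing using 3 USB sticks:
  USB stick 1: 20 + 11 = 31
  USB stick 2: 12 + 10 + 6 + 3 = 31
  USB stick 3: 5 + 4 = 9
This matches the lower bound, so 3 is optimal.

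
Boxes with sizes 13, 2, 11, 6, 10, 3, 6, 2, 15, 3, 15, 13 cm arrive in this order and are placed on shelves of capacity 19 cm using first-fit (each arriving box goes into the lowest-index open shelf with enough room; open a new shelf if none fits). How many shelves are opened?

  13 → shelf 1 (new)  [load 13/19]
  2 → shelf 1  [load 15/19]
  11 → shelf 2 (new)  [load 11/19]
  6 → shelf 2  [load 17/19]
  10 → shelf 3 (new)  [load 10/19]
  3 → shelf 1  [load 18/19]
  6 → shelf 3  [load 16/19]
  2 → shelf 2  [load 19/19]
  15 → shelf 4 (new)  [load 15/19]
  3 → shelf 3  [load 19/19]
  15 → shelf 5 (new)  [load 15/19]
  13 → shelf 6 (new)  [load 13/19]
6 shelves opened.

6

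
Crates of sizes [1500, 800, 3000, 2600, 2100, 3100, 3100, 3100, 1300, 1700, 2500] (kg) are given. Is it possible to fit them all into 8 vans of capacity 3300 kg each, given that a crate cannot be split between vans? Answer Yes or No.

No

Total = 24800 kg; ⌈24800/3300⌉ = 8.
The bound of 8 does not rule out 8, but exhaustive search shows no assignment into 8 vans of capacity 3300 kg exists — the minimum is 9.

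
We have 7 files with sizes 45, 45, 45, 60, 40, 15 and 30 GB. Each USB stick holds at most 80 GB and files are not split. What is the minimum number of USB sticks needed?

Total = 60 + 45 + 45 + 45 + 40 + 30 + 15 = 280 GB.
Lower bound: ⌈280/80⌉ = 4 USB sticks.
A packing using 5 USB sticks:
  USB stick 1: 60 + 15 = 75
  USB stick 2: 45 + 30 = 75
  USB stick 3: 45 = 45
  USB stick 4: 45 = 45
  USB stick 5: 40 = 40
No arrangement into 4 USB sticks stays within capacity, so 5 is optimal.

5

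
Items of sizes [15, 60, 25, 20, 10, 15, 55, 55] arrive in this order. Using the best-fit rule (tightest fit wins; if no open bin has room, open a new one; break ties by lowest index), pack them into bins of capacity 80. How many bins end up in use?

4

  15 → bin 1 (new)  [load 15/80]
  60 → bin 1  [load 75/80]
  25 → bin 2 (new)  [load 25/80]
  20 → bin 2  [load 45/80]
  10 → bin 2  [load 55/80]
  15 → bin 2  [load 70/80]
  55 → bin 3 (new)  [load 55/80]
  55 → bin 4 (new)  [load 55/80]
4 bins opened.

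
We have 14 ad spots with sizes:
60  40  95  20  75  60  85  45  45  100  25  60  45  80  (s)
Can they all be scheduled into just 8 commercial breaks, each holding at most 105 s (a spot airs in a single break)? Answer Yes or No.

Total = 835 s; ⌈835/105⌉ = 8.
The bound of 8 does not rule out 8, but exhaustive search shows no assignment into 8 commercial breaks of capacity 105 s exists — the minimum is 9.

No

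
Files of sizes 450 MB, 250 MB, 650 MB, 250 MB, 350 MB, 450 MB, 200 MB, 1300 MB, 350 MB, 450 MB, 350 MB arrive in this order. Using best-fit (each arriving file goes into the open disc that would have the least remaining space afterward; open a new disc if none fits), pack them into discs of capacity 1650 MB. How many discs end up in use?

4

  450 → disc 1 (new)  [load 450/1650]
  250 → disc 1  [load 700/1650]
  650 → disc 1  [load 1350/1650]
  250 → disc 1  [load 1600/1650]
  350 → disc 2 (new)  [load 350/1650]
  450 → disc 2  [load 800/1650]
  200 → disc 2  [load 1000/1650]
  1300 → disc 3 (new)  [load 1300/1650]
  350 → disc 3  [load 1650/1650]
  450 → disc 2  [load 1450/1650]
  350 → disc 4 (new)  [load 350/1650]
4 discs opened.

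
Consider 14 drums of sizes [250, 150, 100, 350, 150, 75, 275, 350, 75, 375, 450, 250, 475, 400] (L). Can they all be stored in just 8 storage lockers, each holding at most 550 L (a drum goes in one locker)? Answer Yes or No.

Yes

A valid assignment using 8 storage lockers:
  locker 1: 475 + 75 = 550
  locker 2: 450 + 100 = 550
  locker 3: 400 + 150 = 550
  locker 4: 375 + 150 = 525
  locker 5: 350 + 75 = 425
  locker 6: 350 = 350
  locker 7: 275 + 250 = 525
  locker 8: 250 = 250
Every load is within 550 L, so 8 storage lockers suffice.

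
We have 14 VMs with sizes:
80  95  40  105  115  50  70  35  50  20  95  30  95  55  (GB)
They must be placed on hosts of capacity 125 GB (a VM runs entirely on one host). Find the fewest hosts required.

9

Total = 115 + 105 + 95 + 95 + 95 + 80 + 70 + 55 + 50 + 50 + 40 + 35 + 30 + 20 = 935 GB.
Lower bound: ⌈935/125⌉ = 8 hosts.
A packing using 9 hosts:
  host 1: 115 = 115
  host 2: 105 + 20 = 125
  host 3: 95 + 30 = 125
  host 4: 95 = 95
  host 5: 95 = 95
  host 6: 80 + 40 = 120
  host 7: 70 + 55 = 125
  host 8: 50 + 50 = 100
  host 9: 35 = 35
No arrangement into 8 hosts stays within capacity, so 9 is optimal.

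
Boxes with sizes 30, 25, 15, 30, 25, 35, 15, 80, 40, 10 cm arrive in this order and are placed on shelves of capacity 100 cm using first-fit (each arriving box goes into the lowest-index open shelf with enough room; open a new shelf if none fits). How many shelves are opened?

4

  30 → shelf 1 (new)  [load 30/100]
  25 → shelf 1  [load 55/100]
  15 → shelf 1  [load 70/100]
  30 → shelf 1  [load 100/100]
  25 → shelf 2 (new)  [load 25/100]
  35 → shelf 2  [load 60/100]
  15 → shelf 2  [load 75/100]
  80 → shelf 3 (new)  [load 80/100]
  40 → shelf 4 (new)  [load 40/100]
  10 → shelf 2  [load 85/100]
4 shelves opened.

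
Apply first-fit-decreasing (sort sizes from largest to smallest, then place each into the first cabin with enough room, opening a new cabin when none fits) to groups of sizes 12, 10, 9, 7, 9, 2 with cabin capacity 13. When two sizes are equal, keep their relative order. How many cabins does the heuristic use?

5

Sorted descending: 12, 10, 9, 9, 7, 2.
  12 → cabin 1 (new)  [load 12/13]
  10 → cabin 2 (new)  [load 10/13]
  9 → cabin 3 (new)  [load 9/13]
  9 → cabin 4 (new)  [load 9/13]
  7 → cabin 5 (new)  [load 7/13]
  2 → cabin 2  [load 12/13]
5 cabins opened.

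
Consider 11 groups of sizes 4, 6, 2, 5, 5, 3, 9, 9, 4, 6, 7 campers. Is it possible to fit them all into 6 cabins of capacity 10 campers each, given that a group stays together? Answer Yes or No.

Total = 60 campers; ⌈60/10⌉ = 6.
The bound of 6 does not rule out 6, but exhaustive search shows no assignment into 6 cabins of capacity 10 campers exists — the minimum is 7.

No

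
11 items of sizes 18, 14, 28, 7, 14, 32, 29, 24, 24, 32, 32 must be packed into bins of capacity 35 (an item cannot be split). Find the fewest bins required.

9

Total = 32 + 32 + 32 + 29 + 28 + 24 + 24 + 18 + 14 + 14 + 7 = 254.
Lower bound: ⌈254/35⌉ = 8 bins.
A packing using 9 bins:
  bin 1: 32 = 32
  bin 2: 32 = 32
  bin 3: 32 = 32
  bin 4: 29 = 29
  bin 5: 28 + 7 = 35
  bin 6: 24 = 24
  bin 7: 24 = 24
  bin 8: 18 + 14 = 32
  bin 9: 14 = 14
No arrangement into 8 bins stays within capacity, so 9 is optimal.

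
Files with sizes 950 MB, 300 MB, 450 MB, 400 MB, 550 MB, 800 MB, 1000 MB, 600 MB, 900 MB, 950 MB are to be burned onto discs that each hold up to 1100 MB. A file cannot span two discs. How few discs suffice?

7

Total = 1000 + 950 + 950 + 900 + 800 + 600 + 550 + 450 + 400 + 300 = 6900 MB.
Lower bound: ⌈6900/1100⌉ = 7 discs.
A packing using 7 discs:
  disc 1: 1000 = 1000
  disc 2: 950 = 950
  disc 3: 950 = 950
  disc 4: 900 = 900
  disc 5: 800 + 300 = 1100
  disc 6: 600 + 450 = 1050
  disc 7: 550 + 400 = 950
This matches the lower bound, so 7 is optimal.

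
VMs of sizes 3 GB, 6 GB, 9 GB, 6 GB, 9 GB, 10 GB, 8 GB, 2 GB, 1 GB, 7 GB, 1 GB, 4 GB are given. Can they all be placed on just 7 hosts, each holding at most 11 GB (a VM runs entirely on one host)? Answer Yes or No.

A valid assignment using 7 hosts:
  host 1: 10 + 1 = 11
  host 2: 9 + 2 = 11
  host 3: 9 + 1 = 10
  host 4: 8 + 3 = 11
  host 5: 7 + 4 = 11
  host 6: 6 = 6
  host 7: 6 = 6
Every load is within 11 GB, so 7 hosts suffice.

Yes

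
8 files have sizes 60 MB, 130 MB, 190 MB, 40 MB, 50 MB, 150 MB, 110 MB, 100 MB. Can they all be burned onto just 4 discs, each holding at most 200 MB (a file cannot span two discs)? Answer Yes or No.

No

Total = 830 MB; ⌈830/200⌉ = 5.
At least 5 discs are required, but only 4 are allowed.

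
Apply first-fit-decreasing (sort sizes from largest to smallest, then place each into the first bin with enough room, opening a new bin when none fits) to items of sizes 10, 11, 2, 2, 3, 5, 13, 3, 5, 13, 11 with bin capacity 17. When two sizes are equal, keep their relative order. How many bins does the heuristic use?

5

Sorted descending: 13, 13, 11, 11, 10, 5, 5, 3, 3, 2, 2.
  13 → bin 1 (new)  [load 13/17]
  13 → bin 2 (new)  [load 13/17]
  11 → bin 3 (new)  [load 11/17]
  11 → bin 4 (new)  [load 11/17]
  10 → bin 5 (new)  [load 10/17]
  5 → bin 3  [load 16/17]
  5 → bin 4  [load 16/17]
  3 → bin 1  [load 16/17]
  3 → bin 2  [load 16/17]
  2 → bin 5  [load 12/17]
  2 → bin 5  [load 14/17]
5 bins opened.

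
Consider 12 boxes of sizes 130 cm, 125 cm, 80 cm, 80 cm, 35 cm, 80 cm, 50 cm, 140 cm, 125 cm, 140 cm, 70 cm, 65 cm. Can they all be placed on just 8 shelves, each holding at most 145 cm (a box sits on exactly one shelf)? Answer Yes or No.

Total = 1120 cm; ⌈1120/145⌉ = 8.
The bound of 8 does not rule out 8, but exhaustive search shows no assignment into 8 shelves of capacity 145 cm exists — the minimum is 9.

No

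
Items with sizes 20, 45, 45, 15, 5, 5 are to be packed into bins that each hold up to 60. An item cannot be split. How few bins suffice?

3

Total = 45 + 45 + 20 + 15 + 5 + 5 = 135.
Lower bound: ⌈135/60⌉ = 3 bins.
A packing using 3 bins:
  bin 1: 45 + 15 = 60
  bin 2: 45 + 5 + 5 = 55
  bin 3: 20 = 20
This matches the lower bound, so 3 is optimal.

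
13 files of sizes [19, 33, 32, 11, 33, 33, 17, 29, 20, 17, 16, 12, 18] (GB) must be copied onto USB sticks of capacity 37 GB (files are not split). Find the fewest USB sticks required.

9

Total = 33 + 33 + 33 + 32 + 29 + 20 + 19 + 18 + 17 + 17 + 16 + 12 + 11 = 290 GB.
Lower bound: ⌈290/37⌉ = 8 USB sticks.
A packing using 9 USB sticks:
  USB stick 1: 33 = 33
  USB stick 2: 33 = 33
  USB stick 3: 33 = 33
  USB stick 4: 32 = 32
  USB stick 5: 29 = 29
  USB stick 6: 20 + 17 = 37
  USB stick 7: 19 + 18 = 37
  USB stick 8: 17 + 16 = 33
  USB stick 9: 12 + 11 = 23
No arrangement into 8 USB sticks stays within capacity, so 9 is optimal.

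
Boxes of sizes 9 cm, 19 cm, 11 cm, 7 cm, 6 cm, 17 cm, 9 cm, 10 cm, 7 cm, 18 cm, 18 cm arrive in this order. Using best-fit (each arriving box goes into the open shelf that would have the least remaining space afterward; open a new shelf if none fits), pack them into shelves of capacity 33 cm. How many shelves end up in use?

5

  9 → shelf 1 (new)  [load 9/33]
  19 → shelf 1  [load 28/33]
  11 → shelf 2 (new)  [load 11/33]
  7 → shelf 2  [load 18/33]
  6 → shelf 2  [load 24/33]
  17 → shelf 3 (new)  [load 17/33]
  9 → shelf 2  [load 33/33]
  10 → shelf 3  [load 27/33]
  7 → shelf 4 (new)  [load 7/33]
  18 → shelf 4  [load 25/33]
  18 → shelf 5 (new)  [load 18/33]
5 shelves opened.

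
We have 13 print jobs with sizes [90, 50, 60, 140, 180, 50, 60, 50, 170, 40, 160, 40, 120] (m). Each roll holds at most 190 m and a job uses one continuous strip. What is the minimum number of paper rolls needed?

7

Total = 180 + 170 + 160 + 140 + 120 + 90 + 60 + 60 + 50 + 50 + 50 + 40 + 40 = 1210 m.
Lower bound: ⌈1210/190⌉ = 7 paper rolls.
A packing using 7 paper rolls:
  roll 1: 180 = 180
  roll 2: 170 = 170
  roll 3: 160 = 160
  roll 4: 140 + 50 = 190
  roll 5: 120 + 60 = 180
  roll 6: 90 + 60 + 40 = 190
  roll 7: 50 + 50 + 40 = 140
This matches the lower bound, so 7 is optimal.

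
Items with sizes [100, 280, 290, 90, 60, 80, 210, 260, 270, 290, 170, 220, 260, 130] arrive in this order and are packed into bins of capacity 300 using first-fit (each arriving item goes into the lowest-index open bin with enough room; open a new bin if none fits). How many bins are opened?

  100 → bin 1 (new)  [load 100/300]
  280 → bin 2 (new)  [load 280/300]
  290 → bin 3 (new)  [load 290/300]
  90 → bin 1  [load 190/300]
  60 → bin 1  [load 250/300]
  80 → bin 4 (new)  [load 80/300]
  210 → bin 4  [load 290/300]
  260 → bin 5 (new)  [load 260/300]
  270 → bin 6 (new)  [load 270/300]
  290 → bin 7 (new)  [load 290/300]
  170 → bin 8 (new)  [load 170/300]
  220 → bin 9 (new)  [load 220/300]
  260 → bin 10 (new)  [load 260/300]
  130 → bin 8  [load 300/300]
10 bins opened.

10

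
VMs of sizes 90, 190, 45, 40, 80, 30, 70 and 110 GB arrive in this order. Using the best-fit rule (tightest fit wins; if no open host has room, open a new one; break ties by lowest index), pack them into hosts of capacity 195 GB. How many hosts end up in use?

4

  90 → host 1 (new)  [load 90/195]
  190 → host 2 (new)  [load 190/195]
  45 → host 1  [load 135/195]
  40 → host 1  [load 175/195]
  80 → host 3 (new)  [load 80/195]
  30 → host 3  [load 110/195]
  70 → host 3  [load 180/195]
  110 → host 4 (new)  [load 110/195]
4 hosts opened.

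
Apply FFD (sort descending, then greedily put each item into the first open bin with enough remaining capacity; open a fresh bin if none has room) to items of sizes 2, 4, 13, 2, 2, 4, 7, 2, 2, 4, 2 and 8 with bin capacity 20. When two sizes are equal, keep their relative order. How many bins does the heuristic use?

Sorted descending: 13, 8, 7, 4, 4, 4, 2, 2, 2, 2, 2, 2.
  13 → bin 1 (new)  [load 13/20]
  8 → bin 2 (new)  [load 8/20]
  7 → bin 1  [load 20/20]
  4 → bin 2  [load 12/20]
  4 → bin 2  [load 16/20]
  4 → bin 2  [load 20/20]
  2 → bin 3 (new)  [load 2/20]
  2 → bin 3  [load 4/20]
  2 → bin 3  [load 6/20]
  2 → bin 3  [load 8/20]
  2 → bin 3  [load 10/20]
  2 → bin 3  [load 12/20]
3 bins opened.

3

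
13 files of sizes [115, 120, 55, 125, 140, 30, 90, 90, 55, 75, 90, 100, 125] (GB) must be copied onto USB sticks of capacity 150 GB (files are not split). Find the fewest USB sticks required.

Total = 140 + 125 + 125 + 120 + 115 + 100 + 90 + 90 + 90 + 75 + 55 + 55 + 30 = 1210 GB.
Lower bound: ⌈1210/150⌉ = 9 USB sticks.
A packing using 10 USB sticks:
  USB stick 1: 140 = 140
  USB stick 2: 125 = 125
  USB stick 3: 125 = 125
  USB stick 4: 120 + 30 = 150
  USB stick 5: 115 = 115
  USB stick 6: 100 = 100
  USB stick 7: 90 + 55 = 145
  USB stick 8: 90 + 55 = 145
  USB stick 9: 90 = 90
  USB stick 10: 75 = 75
No arrangement into 9 USB sticks stays within capacity, so 10 is optimal.

10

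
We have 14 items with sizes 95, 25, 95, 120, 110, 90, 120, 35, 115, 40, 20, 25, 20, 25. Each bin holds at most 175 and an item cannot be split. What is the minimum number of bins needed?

7

Total = 120 + 120 + 115 + 110 + 95 + 95 + 90 + 40 + 35 + 25 + 25 + 25 + 20 + 20 = 935.
Lower bound: ⌈935/175⌉ = 6 bins.
Also, 7 items each exceed 175/2, and no two of those can share a bin, so at least 7 bins are needed.
A packing using 7 bins:
  bin 1: 120 + 40 = 160
  bin 2: 120 + 35 + 20 = 175
  bin 3: 115 + 25 + 25 = 165
  bin 4: 110 + 25 + 20 = 155
  bin 5: 95 = 95
  bin 6: 95 = 95
  bin 7: 90 = 90
This matches the lower bound, so 7 is optimal.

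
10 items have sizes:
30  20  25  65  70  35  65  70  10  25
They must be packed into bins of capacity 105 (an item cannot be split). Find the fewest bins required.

Total = 70 + 70 + 65 + 65 + 35 + 30 + 25 + 25 + 20 + 10 = 415.
Lower bound: ⌈415/105⌉ = 4 bins.
A packing using 5 bins:
  bin 1: 70 + 35 = 105
  bin 2: 70 + 30 = 100
  bin 3: 65 + 25 + 10 = 100
  bin 4: 65 + 25 = 90
  bin 5: 20 = 20
No arrangement into 4 bins stays within capacity, so 5 is optimal.

5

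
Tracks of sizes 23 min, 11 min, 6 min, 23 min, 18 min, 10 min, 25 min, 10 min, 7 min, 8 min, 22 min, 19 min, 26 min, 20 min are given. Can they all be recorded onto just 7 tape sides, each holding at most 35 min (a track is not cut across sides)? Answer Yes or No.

Total = 228 min; ⌈228/35⌉ = 7.
8 tracks each exceed half the capacity and cannot share a side, forcing at least 8 tape sides.
At least 8 tape sides are required, but only 7 are allowed.

No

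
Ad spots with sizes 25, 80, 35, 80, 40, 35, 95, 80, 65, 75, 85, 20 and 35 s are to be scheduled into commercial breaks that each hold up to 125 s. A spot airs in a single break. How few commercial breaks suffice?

Total = 95 + 85 + 80 + 80 + 80 + 75 + 65 + 40 + 35 + 35 + 35 + 25 + 20 = 750 s.
Lower bound: ⌈750/125⌉ = 6 commercial breaks.
Also, 7 ad spots each exceed 125/2 s, and no two of those can share a break, so at least 7 commercial breaks are needed.
A packing using 7 commercial breaks:
  break 1: 95 + 25 = 120
  break 2: 85 + 40 = 125
  break 3: 80 + 35 = 115
  break 4: 80 + 35 = 115
  break 5: 80 + 35 = 115
  break 6: 75 + 20 = 95
  break 7: 65 = 65
This matches the lower bound, so 7 is optimal.

7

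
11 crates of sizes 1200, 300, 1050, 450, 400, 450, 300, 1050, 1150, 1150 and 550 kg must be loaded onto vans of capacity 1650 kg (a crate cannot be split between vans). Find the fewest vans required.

Total = 1200 + 1150 + 1150 + 1050 + 1050 + 550 + 450 + 450 + 400 + 300 + 300 = 8050 kg.
Lower bound: ⌈8050/1650⌉ = 5 vans.
A packing using 5 vans:
  van 1: 1200 + 450 = 1650
  van 2: 1150 + 450 = 1600
  van 3: 1150 + 400 = 1550
  van 4: 1050 + 550 = 1600
  van 5: 1050 + 300 + 300 = 1650
This matches the lower bound, so 5 is optimal.

5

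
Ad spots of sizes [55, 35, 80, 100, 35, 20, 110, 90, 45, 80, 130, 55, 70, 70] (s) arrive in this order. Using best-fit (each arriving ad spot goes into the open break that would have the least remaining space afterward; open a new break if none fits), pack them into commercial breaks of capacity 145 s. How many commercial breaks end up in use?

  55 → break 1 (new)  [load 55/145]
  35 → break 1  [load 90/145]
  80 → break 2 (new)  [load 80/145]
  100 → break 3 (new)  [load 100/145]
  35 → break 3  [load 135/145]
  20 → break 1  [load 110/145]
  110 → break 4 (new)  [load 110/145]
  90 → break 5 (new)  [load 90/145]
  45 → break 5  [load 135/145]
  80 → break 6 (new)  [load 80/145]
  130 → break 7 (new)  [load 130/145]
  55 → break 2  [load 135/145]
  70 → break 8 (new)  [load 70/145]
  70 → break 8  [load 140/145]
8 commercial breaks opened.

8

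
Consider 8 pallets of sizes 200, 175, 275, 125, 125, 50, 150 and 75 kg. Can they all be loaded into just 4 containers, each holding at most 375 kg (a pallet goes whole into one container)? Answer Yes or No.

A valid assignment using 4 containers:
  container 1: 275 + 75 = 350
  container 2: 200 + 175 = 375
  container 3: 150 + 125 + 50 = 325
  container 4: 125 = 125
Every load is within 375 kg, so 4 containers suffice.

Yes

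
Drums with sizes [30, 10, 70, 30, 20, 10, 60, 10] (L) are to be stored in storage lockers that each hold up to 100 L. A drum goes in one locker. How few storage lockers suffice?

3

Total = 70 + 60 + 30 + 30 + 20 + 10 + 10 + 10 = 240 L.
Lower bound: ⌈240/100⌉ = 3 storage lockers.
A packing using 3 storage lockers:
  locker 1: 70 + 30 = 100
  locker 2: 60 + 30 + 10 = 100
  locker 3: 20 + 10 + 10 = 40
This matches the lower bound, so 3 is optimal.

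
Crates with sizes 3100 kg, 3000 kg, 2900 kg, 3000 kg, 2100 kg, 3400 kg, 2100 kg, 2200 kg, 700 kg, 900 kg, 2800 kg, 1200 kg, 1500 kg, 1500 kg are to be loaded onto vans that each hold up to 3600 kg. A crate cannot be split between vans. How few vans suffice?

Total = 3400 + 3100 + 3000 + 3000 + 2900 + 2800 + 2200 + 2100 + 2100 + 1500 + 1500 + 1200 + 900 + 700 = 30400 kg.
Lower bound: ⌈30400/3600⌉ = 9 vans.
A packing using 10 vans:
  van 1: 3400 = 3400
  van 2: 3100 = 3100
  van 3: 3000 = 3000
  van 4: 3000 = 3000
  van 5: 2900 + 700 = 3600
  van 6: 2800 = 2800
  van 7: 2200 + 1200 = 3400
  van 8: 2100 + 1500 = 3600
  van 9: 2100 + 1500 = 3600
  van 10: 900 = 900
No arrangement into 9 vans stays within capacity, so 10 is optimal.

10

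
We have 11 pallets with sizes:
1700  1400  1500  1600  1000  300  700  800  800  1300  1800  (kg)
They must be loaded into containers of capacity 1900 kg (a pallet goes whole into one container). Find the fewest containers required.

Total = 1800 + 1700 + 1600 + 1500 + 1400 + 1300 + 1000 + 800 + 800 + 700 + 300 = 12900 kg.
Lower bound: ⌈12900/1900⌉ = 7 containers.
A packing using 8 containers:
  container 1: 1800 = 1800
  container 2: 1700 = 1700
  container 3: 1600 + 300 = 1900
  container 4: 1500 = 1500
  container 5: 1400 = 1400
  container 6: 1300 = 1300
  container 7: 1000 + 800 = 1800
  container 8: 800 + 700 = 1500
No arrangement into 7 containers stays within capacity, so 8 is optimal.

8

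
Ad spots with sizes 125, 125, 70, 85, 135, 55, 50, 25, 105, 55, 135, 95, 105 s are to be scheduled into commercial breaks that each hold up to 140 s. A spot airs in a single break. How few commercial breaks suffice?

Total = 135 + 135 + 125 + 125 + 105 + 105 + 95 + 85 + 70 + 55 + 55 + 50 + 25 = 1165 s.
Lower bound: ⌈1165/140⌉ = 9 commercial breaks.
A packing using 10 commercial breaks:
  break 1: 135 = 135
  break 2: 135 = 135
  break 3: 125 = 125
  break 4: 125 = 125
  break 5: 105 + 25 = 130
  break 6: 105 = 105
  break 7: 95 = 95
  break 8: 85 + 55 = 140
  break 9: 70 + 55 = 125
  break 10: 50 = 50
No arrangement into 9 commercial breaks stays within capacity, so 10 is optimal.

10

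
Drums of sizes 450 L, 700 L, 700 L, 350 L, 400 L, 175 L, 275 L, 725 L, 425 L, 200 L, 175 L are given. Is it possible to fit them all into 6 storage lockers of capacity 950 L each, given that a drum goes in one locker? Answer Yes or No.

A valid assignment using 6 storage lockers:
  locker 1: 725 + 200 = 925
  locker 2: 700 + 175 = 875
  locker 3: 700 + 175 = 875
  locker 4: 450 + 425 = 875
  locker 5: 400 + 350 = 750
  locker 6: 275 = 275
Every load is within 950 L, so 6 storage lockers suffice.

Yes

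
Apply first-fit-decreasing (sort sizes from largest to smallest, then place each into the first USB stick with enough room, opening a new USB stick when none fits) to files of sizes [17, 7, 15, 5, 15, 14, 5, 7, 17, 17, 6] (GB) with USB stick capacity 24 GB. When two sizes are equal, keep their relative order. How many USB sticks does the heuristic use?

Sorted descending: 17, 17, 17, 15, 15, 14, 7, 7, 6, 5, 5.
  17 → USB stick 1 (new)  [load 17/24]
  17 → USB stick 2 (new)  [load 17/24]
  17 → USB stick 3 (new)  [load 17/24]
  15 → USB stick 4 (new)  [load 15/24]
  15 → USB stick 5 (new)  [load 15/24]
  14 → USB stick 6 (new)  [load 14/24]
  7 → USB stick 1  [load 24/24]
  7 → USB stick 2  [load 24/24]
  6 → USB stick 3  [load 23/24]
  5 → USB stick 4  [load 20/24]
  5 → USB stick 5  [load 20/24]
6 USB sticks opened.

6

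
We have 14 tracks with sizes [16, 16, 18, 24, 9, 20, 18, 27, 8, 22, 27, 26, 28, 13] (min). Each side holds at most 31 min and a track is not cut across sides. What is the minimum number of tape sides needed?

Total = 28 + 27 + 27 + 26 + 24 + 22 + 20 + 18 + 18 + 16 + 16 + 13 + 9 + 8 = 272 min.
Lower bound: ⌈272/31⌉ = 9 tape sides.
Also, 11 tracks each exceed 31/2 min, and no two of those can share a side, so at least 11 tape sides are needed.
A packing using 11 tape sides:
  side 1: 28 = 28
  side 2: 27 = 27
  side 3: 27 = 27
  side 4: 26 = 26
  side 5: 24 = 24
  side 6: 22 + 9 = 31
  side 7: 20 + 8 = 28
  side 8: 18 + 13 = 31
  side 9: 18 = 18
  side 10: 16 = 16
  side 11: 16 = 16
This matches the lower bound, so 11 is optimal.

11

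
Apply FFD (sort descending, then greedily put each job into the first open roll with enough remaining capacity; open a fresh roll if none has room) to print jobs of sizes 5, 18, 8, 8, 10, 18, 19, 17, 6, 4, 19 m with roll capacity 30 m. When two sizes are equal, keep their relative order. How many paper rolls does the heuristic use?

5

Sorted descending: 19, 19, 18, 18, 17, 10, 8, 8, 6, 5, 4.
  19 → roll 1 (new)  [load 19/30]
  19 → roll 2 (new)  [load 19/30]
  18 → roll 3 (new)  [load 18/30]
  18 → roll 4 (new)  [load 18/30]
  17 → roll 5 (new)  [load 17/30]
  10 → roll 1  [load 29/30]
  8 → roll 2  [load 27/30]
  8 → roll 3  [load 26/30]
  6 → roll 4  [load 24/30]
  5 → roll 4  [load 29/30]
  4 → roll 3  [load 30/30]
5 paper rolls opened.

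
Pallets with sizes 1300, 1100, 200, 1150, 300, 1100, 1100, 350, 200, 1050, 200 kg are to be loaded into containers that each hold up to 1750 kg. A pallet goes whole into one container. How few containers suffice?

6

Total = 1300 + 1150 + 1100 + 1100 + 1100 + 1050 + 350 + 300 + 200 + 200 + 200 = 8050 kg.
Lower bound: ⌈8050/1750⌉ = 5 containers.
Also, 6 pallets each exceed 875 kg, and no two of those can share a container, so at least 6 containers are needed.
A packing using 6 containers:
  container 1: 1300 + 350 = 1650
  container 2: 1150 + 300 + 200 = 1650
  container 3: 1100 + 200 + 200 = 1500
  container 4: 1100 = 1100
  container 5: 1100 = 1100
  container 6: 1050 = 1050
This matches the lower bound, so 6 is optimal.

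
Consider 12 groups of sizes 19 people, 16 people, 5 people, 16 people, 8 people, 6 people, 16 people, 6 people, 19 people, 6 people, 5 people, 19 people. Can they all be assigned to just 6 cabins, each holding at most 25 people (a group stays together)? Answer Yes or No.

Yes

A valid assignment using 6 cabins:
  cabin 1: 19 + 6 = 25
  cabin 2: 19 + 6 = 25
  cabin 3: 19 + 6 = 25
  cabin 4: 16 + 8 = 24
  cabin 5: 16 + 5 = 21
  cabin 6: 16 + 5 = 21
Every load is within 25 people, so 6 cabins suffice.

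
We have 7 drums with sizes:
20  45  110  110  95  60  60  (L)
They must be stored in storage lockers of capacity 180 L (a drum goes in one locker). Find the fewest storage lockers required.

Total = 110 + 110 + 95 + 60 + 60 + 45 + 20 = 500 L.
Lower bound: ⌈500/180⌉ = 3 storage lockers.
A packing using 3 storage lockers:
  locker 1: 110 + 60 = 170
  locker 2: 110 + 60 = 170
  locker 3: 95 + 45 + 20 = 160
This matches the lower bound, so 3 is optimal.

3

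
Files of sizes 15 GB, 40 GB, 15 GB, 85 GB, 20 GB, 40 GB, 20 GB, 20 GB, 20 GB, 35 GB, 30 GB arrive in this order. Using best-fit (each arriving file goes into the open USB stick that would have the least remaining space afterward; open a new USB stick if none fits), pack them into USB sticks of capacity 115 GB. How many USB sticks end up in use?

  15 → USB stick 1 (new)  [load 15/115]
  40 → USB stick 1  [load 55/115]
  15 → USB stick 1  [load 70/115]
  85 → USB stick 2 (new)  [load 85/115]
  20 → USB stick 2  [load 105/115]
  40 → USB stick 1  [load 110/115]
  20 → USB stick 3 (new)  [load 20/115]
  20 → USB stick 3  [load 40/115]
  20 → USB stick 3  [load 60/115]
  35 → USB stick 3  [load 95/115]
  30 → USB stick 4 (new)  [load 30/115]
4 USB sticks opened.

4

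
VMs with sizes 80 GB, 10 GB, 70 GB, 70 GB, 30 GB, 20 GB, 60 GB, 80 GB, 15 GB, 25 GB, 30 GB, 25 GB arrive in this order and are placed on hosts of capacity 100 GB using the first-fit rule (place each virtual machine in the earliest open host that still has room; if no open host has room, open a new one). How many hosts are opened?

6

  80 → host 1 (new)  [load 80/100]
  10 → host 1  [load 90/100]
  70 → host 2 (new)  [load 70/100]
  70 → host 3 (new)  [load 70/100]
  30 → host 2  [load 100/100]
  20 → host 3  [load 90/100]
  60 → host 4 (new)  [load 60/100]
  80 → host 5 (new)  [load 80/100]
  15 → host 4  [load 75/100]
  25 → host 4  [load 100/100]
  30 → host 6 (new)  [load 30/100]
  25 → host 6  [load 55/100]
6 hosts opened.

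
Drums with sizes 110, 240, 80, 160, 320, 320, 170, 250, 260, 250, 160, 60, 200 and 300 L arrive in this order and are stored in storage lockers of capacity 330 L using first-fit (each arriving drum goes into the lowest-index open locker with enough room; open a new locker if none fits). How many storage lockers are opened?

11

  110 → locker 1 (new)  [load 110/330]
  240 → locker 2 (new)  [load 240/330]
  80 → locker 1  [load 190/330]
  160 → locker 3 (new)  [load 160/330]
  320 → locker 4 (new)  [load 320/330]
  320 → locker 5 (new)  [load 320/330]
  170 → locker 3  [load 330/330]
  250 → locker 6 (new)  [load 250/330]
  260 → locker 7 (new)  [load 260/330]
  250 → locker 8 (new)  [load 250/330]
  160 → locker 9 (new)  [load 160/330]
  60 → locker 1  [load 250/330]
  200 → locker 10 (new)  [load 200/330]
  300 → locker 11 (new)  [load 300/330]
11 storage lockers opened.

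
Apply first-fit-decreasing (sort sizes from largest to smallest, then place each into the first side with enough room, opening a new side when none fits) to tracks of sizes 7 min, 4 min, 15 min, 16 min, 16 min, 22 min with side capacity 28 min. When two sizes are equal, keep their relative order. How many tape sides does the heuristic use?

Sorted descending: 22, 16, 16, 15, 7, 4.
  22 → side 1 (new)  [load 22/28]
  16 → side 2 (new)  [load 16/28]
  16 → side 3 (new)  [load 16/28]
  15 → side 4 (new)  [load 15/28]
  7 → side 2  [load 23/28]
  4 → side 1  [load 26/28]
4 tape sides opened.

4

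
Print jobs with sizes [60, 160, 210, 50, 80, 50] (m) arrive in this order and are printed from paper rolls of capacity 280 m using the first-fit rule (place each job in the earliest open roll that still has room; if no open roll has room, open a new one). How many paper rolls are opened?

3

  60 → roll 1 (new)  [load 60/280]
  160 → roll 1  [load 220/280]
  210 → roll 2 (new)  [load 210/280]
  50 → roll 1  [load 270/280]
  80 → roll 3 (new)  [load 80/280]
  50 → roll 2  [load 260/280]
3 paper rolls opened.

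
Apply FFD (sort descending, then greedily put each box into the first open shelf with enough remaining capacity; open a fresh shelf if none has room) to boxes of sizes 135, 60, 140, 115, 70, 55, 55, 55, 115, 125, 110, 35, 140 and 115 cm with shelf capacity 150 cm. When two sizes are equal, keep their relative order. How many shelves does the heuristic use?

Sorted descending: 140, 140, 135, 125, 115, 115, 115, 110, 70, 60, 55, 55, 55, 35.
  140 → shelf 1 (new)  [load 140/150]
  140 → shelf 2 (new)  [load 140/150]
  135 → shelf 3 (new)  [load 135/150]
  125 → shelf 4 (new)  [load 125/150]
  115 → shelf 5 (new)  [load 115/150]
  115 → shelf 6 (new)  [load 115/150]
  115 → shelf 7 (new)  [load 115/150]
  110 → shelf 8 (new)  [load 110/150]
  70 → shelf 9 (new)  [load 70/150]
  60 → shelf 9  [load 130/150]
  55 → shelf 10 (new)  [load 55/150]
  55 → shelf 10  [load 110/150]
  55 → shelf 11 (new)  [load 55/150]
  35 → shelf 5  [load 150/150]
11 shelves opened.

11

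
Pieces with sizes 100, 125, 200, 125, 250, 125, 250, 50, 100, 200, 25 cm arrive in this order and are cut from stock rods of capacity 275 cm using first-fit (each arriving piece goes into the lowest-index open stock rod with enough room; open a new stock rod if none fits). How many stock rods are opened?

7

  100 → stock rod 1 (new)  [load 100/275]
  125 → stock rod 1  [load 225/275]
  200 → stock rod 2 (new)  [load 200/275]
  125 → stock rod 3 (new)  [load 125/275]
  250 → stock rod 4 (new)  [load 250/275]
  125 → stock rod 3  [load 250/275]
  250 → stock rod 5 (new)  [load 250/275]
  50 → stock rod 1  [load 275/275]
  100 → stock rod 6 (new)  [load 100/275]
  200 → stock rod 7 (new)  [load 200/275]
  25 → stock rod 2  [load 225/275]
7 stock rods opened.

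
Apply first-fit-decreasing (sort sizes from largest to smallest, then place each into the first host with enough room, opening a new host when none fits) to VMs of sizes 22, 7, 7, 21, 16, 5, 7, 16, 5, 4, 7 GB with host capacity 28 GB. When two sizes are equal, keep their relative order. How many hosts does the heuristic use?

5

Sorted descending: 22, 21, 16, 16, 7, 7, 7, 7, 5, 5, 4.
  22 → host 1 (new)  [load 22/28]
  21 → host 2 (new)  [load 21/28]
  16 → host 3 (new)  [load 16/28]
  16 → host 4 (new)  [load 16/28]
  7 → host 2  [load 28/28]
  7 → host 3  [load 23/28]
  7 → host 4  [load 23/28]
  7 → host 5 (new)  [load 7/28]
  5 → host 1  [load 27/28]
  5 → host 3  [load 28/28]
  4 → host 4  [load 27/28]
5 hosts opened.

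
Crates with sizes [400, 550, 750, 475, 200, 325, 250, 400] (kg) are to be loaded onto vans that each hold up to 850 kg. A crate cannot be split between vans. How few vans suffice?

Total = 750 + 550 + 475 + 400 + 400 + 325 + 250 + 200 = 3350 kg.
Lower bound: ⌈3350/850⌉ = 4 vans.
A packing using 5 vans:
  van 1: 750 = 750
  van 2: 550 + 250 = 800
  van 3: 475 + 325 = 800
  van 4: 400 + 400 = 800
  van 5: 200 = 200
No arrangement into 4 vans stays within capacity, so 5 is optimal.

5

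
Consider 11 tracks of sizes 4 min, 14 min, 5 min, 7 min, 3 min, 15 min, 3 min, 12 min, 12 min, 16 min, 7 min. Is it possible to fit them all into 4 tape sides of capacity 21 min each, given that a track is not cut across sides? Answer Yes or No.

Total = 98 min; ⌈98/21⌉ = 5.
At least 5 tape sides are required, but only 4 are allowed.

No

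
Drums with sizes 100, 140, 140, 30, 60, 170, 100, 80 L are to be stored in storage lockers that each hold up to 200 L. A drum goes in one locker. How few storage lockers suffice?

Total = 170 + 140 + 140 + 100 + 100 + 80 + 60 + 30 = 820 L.
Lower bound: ⌈820/200⌉ = 5 storage lockers.
A packing using 5 storage lockers:
  locker 1: 170 + 30 = 200
  locker 2: 140 + 60 = 200
  locker 3: 140 = 140
  locker 4: 100 + 100 = 200
  locker 5: 80 = 80
This matches the lower bound, so 5 is optimal.

5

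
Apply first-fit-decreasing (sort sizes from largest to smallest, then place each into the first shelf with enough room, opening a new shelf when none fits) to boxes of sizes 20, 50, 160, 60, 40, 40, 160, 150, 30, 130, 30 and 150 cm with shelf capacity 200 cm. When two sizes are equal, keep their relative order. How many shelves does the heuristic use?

Sorted descending: 160, 160, 150, 150, 130, 60, 50, 40, 40, 30, 30, 20.
  160 → shelf 1 (new)  [load 160/200]
  160 → shelf 2 (new)  [load 160/200]
  150 → shelf 3 (new)  [load 150/200]
  150 → shelf 4 (new)  [load 150/200]
  130 → shelf 5 (new)  [load 130/200]
  60 → shelf 5  [load 190/200]
  50 → shelf 3  [load 200/200]
  40 → shelf 1  [load 200/200]
  40 → shelf 2  [load 200/200]
  30 → shelf 4  [load 180/200]
  30 → shelf 6 (new)  [load 30/200]
  20 → shelf 4  [load 200/200]
6 shelves opened.

6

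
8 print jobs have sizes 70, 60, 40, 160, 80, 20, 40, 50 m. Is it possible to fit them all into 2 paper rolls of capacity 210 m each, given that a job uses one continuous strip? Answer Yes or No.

No

Total = 520 m; ⌈520/210⌉ = 3.
At least 3 paper rolls are required, but only 2 are allowed.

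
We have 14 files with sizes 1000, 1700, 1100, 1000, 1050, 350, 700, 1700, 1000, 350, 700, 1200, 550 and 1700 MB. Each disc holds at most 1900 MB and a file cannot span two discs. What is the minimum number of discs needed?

9

Total = 1700 + 1700 + 1700 + 1200 + 1100 + 1050 + 1000 + 1000 + 1000 + 700 + 700 + 550 + 350 + 350 = 14100 MB.
Lower bound: ⌈14100/1900⌉ = 8 discs.
Also, 9 files each exceed 950 MB, and no two of those can share a disc, so at least 9 discs are needed.
A packing using 9 discs:
  disc 1: 1700 = 1700
  disc 2: 1700 = 1700
  disc 3: 1700 = 1700
  disc 4: 1200 + 700 = 1900
  disc 5: 1100 + 700 = 1800
  disc 6: 1050 + 550 = 1600
  disc 7: 1000 + 350 + 350 = 1700
  disc 8: 1000 = 1000
  disc 9: 1000 = 1000
This matches the lower bound, so 9 is optimal.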